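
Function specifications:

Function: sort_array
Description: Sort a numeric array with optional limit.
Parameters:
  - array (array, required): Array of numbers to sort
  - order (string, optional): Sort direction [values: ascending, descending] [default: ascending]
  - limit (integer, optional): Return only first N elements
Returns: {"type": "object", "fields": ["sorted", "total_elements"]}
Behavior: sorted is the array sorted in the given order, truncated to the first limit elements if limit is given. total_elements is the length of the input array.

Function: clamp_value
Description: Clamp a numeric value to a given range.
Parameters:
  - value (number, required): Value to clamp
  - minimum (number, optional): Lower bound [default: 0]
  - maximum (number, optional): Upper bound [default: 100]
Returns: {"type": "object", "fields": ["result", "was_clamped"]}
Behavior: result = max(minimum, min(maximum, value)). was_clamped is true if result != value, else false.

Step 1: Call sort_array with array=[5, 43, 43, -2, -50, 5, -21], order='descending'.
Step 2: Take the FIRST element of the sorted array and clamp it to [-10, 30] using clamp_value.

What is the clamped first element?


Step 1: sort_array(order=descending)
  sorted: [43, 43, 5, 5, -2, -21, -50]
  -> first element = 43
Step 2: clamp_value(value=43, minimum=-10, maximum=30)
  result = max(-10, min(30, 43)) = max(-10, 30) = 30
  was_clamped = (30 != 43) = true
  -> result = 30
30


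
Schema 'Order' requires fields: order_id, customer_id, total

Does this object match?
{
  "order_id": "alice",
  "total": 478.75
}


Checking required fields...
Missing: customer_id
Invalid - missing required field 'customer_id'


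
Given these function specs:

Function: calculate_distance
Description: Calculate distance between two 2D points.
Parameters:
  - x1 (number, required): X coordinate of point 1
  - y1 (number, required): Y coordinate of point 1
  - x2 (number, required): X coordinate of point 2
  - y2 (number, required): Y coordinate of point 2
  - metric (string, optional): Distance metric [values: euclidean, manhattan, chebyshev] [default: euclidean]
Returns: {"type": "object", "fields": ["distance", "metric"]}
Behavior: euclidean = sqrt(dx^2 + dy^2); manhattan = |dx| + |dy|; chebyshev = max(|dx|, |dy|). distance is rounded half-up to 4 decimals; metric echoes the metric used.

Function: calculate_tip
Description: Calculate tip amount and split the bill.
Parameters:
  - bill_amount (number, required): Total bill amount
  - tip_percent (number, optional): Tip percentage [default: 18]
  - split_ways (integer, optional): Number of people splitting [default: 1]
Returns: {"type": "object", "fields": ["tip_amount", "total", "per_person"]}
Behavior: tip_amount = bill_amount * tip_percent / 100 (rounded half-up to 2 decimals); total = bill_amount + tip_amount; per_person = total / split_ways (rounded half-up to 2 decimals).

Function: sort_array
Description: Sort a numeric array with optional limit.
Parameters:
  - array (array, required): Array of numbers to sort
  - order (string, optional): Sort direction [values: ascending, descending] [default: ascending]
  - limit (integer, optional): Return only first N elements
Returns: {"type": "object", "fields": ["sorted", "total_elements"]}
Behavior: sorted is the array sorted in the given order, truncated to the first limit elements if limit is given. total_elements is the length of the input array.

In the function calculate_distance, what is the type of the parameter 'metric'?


The calculate_distance spec declares:
  - metric (string, optional): Distance metric [values: euclidean, manhattan, chebyshev] [default: euclidean]
Type:
string


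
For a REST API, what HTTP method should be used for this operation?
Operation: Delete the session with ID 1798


GET = read, POST = create, PUT = update/replace, DELETE = remove
This operation is a removal.
DELETE


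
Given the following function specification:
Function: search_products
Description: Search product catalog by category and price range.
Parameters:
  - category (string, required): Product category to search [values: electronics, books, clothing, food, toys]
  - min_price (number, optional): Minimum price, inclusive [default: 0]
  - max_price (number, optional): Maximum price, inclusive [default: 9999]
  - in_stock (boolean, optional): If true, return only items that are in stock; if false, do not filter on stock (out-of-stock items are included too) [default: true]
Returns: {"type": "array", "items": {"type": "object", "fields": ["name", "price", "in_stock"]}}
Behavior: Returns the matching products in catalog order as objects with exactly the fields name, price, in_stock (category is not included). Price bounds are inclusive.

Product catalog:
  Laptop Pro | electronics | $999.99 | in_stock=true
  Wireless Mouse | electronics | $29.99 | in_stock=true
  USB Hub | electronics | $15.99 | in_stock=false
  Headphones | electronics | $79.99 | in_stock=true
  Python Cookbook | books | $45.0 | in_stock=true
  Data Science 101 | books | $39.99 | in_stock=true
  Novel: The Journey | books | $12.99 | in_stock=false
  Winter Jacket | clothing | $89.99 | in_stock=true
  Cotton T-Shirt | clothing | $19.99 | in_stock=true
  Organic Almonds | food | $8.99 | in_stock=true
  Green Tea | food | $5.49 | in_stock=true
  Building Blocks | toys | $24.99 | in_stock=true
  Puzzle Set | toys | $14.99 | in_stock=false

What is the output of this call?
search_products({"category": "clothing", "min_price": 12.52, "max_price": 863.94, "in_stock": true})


Filter: category=clothing, 12.52 <= price <= 863.94, in-stock only
  Winter Jacket ($89.99): keep
  Cotton T-Shirt ($19.99): keep
Output:
[{"name": "Winter Jacket", "price": 89.99, "in_stock": true}, {"name": "Cotton T-Shirt", "price": 19.99, "in_stock": true}]


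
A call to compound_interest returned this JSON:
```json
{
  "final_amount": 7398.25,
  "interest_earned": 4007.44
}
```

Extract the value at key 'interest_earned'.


4007.44


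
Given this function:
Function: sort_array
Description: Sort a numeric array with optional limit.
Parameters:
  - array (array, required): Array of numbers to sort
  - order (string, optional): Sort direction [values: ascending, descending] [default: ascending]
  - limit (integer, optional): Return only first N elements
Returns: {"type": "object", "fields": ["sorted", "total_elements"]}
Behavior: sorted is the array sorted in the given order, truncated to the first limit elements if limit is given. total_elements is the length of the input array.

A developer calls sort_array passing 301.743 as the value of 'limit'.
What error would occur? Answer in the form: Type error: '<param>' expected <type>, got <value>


Spec: 'limit' is declared as integer; 301.743 is a non-integer number.
Type error: 'limit' expected integer, got 301.743


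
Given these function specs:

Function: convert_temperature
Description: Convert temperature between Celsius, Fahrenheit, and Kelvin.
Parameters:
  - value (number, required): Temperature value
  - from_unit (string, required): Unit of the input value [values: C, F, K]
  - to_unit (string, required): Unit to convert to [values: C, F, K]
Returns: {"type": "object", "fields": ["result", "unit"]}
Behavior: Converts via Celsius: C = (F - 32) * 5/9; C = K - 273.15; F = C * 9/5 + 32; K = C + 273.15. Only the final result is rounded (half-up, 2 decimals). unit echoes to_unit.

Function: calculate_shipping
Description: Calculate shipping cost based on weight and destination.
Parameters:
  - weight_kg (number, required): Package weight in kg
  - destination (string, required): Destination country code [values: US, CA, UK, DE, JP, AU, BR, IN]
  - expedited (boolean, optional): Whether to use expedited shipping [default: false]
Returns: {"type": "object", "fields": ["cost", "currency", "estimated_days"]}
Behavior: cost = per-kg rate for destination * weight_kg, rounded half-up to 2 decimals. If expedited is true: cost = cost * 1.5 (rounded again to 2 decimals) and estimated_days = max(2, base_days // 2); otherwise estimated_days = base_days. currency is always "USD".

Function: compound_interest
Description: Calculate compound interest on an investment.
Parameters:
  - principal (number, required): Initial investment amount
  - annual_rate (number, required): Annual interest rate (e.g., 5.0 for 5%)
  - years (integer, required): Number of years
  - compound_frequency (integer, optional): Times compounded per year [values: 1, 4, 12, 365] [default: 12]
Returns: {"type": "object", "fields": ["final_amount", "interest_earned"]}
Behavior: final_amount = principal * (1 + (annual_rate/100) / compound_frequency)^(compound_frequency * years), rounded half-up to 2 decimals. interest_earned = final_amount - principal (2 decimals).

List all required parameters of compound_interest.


Parameters of compound_interest and their required/optional flag:
  principal: required
  annual_rate: required
  years: required
  compound_frequency: optional
annual_rate, principal, years


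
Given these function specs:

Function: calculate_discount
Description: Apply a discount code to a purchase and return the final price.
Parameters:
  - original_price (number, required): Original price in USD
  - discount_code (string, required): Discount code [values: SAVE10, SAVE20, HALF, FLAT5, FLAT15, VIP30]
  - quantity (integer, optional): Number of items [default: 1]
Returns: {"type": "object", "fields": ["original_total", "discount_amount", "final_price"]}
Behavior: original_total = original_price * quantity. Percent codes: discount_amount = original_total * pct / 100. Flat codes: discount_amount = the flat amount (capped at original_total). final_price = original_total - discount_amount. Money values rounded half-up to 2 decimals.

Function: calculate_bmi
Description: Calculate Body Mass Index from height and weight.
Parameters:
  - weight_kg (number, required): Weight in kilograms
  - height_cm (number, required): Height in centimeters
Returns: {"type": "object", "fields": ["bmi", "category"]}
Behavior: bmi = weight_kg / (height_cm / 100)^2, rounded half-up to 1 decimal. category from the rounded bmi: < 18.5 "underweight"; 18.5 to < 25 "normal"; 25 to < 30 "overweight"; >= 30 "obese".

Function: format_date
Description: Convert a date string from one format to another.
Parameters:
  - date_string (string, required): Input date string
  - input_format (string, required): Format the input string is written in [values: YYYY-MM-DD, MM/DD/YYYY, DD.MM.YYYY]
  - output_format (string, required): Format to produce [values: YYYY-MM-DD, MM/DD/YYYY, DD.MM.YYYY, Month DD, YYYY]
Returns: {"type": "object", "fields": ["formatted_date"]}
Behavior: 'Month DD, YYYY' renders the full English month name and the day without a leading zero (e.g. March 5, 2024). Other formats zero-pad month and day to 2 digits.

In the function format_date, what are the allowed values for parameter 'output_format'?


The format_date spec declares:
  - output_format (string, required): Format to produce [values: YYYY-MM-DD, MM/DD/YYYY, DD.MM.YYYY, Month DD, YYYY]
Allowed values:
YYYY-MM-DD, MM/DD/YYYY, DD.MM.YYYY, Month DD, YYYY


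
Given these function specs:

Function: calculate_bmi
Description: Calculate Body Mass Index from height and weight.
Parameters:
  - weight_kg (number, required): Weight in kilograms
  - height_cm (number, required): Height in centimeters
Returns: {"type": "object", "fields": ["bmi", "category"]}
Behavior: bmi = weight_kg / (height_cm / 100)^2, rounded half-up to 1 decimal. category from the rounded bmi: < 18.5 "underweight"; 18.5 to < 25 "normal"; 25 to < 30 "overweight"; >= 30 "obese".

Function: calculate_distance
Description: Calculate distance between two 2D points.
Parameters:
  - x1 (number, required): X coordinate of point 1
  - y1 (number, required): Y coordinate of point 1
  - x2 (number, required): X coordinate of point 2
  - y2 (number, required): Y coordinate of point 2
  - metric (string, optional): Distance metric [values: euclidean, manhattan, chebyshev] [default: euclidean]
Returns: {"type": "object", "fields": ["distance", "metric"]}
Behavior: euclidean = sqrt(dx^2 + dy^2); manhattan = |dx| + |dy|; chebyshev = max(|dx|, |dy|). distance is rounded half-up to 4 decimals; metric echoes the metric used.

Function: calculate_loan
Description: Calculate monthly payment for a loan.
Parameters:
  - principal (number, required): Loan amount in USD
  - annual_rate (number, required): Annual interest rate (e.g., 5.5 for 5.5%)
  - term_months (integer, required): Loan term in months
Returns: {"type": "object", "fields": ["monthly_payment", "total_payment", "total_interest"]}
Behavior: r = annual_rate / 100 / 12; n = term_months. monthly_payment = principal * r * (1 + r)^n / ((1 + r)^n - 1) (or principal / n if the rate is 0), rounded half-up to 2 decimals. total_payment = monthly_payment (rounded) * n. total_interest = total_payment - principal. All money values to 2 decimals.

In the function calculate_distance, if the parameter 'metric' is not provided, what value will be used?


The calculate_distance spec declares:
  - metric (string, optional): Distance metric [values: euclidean, manhattan, chebyshev] [default: euclidean]
Default:
euclidean


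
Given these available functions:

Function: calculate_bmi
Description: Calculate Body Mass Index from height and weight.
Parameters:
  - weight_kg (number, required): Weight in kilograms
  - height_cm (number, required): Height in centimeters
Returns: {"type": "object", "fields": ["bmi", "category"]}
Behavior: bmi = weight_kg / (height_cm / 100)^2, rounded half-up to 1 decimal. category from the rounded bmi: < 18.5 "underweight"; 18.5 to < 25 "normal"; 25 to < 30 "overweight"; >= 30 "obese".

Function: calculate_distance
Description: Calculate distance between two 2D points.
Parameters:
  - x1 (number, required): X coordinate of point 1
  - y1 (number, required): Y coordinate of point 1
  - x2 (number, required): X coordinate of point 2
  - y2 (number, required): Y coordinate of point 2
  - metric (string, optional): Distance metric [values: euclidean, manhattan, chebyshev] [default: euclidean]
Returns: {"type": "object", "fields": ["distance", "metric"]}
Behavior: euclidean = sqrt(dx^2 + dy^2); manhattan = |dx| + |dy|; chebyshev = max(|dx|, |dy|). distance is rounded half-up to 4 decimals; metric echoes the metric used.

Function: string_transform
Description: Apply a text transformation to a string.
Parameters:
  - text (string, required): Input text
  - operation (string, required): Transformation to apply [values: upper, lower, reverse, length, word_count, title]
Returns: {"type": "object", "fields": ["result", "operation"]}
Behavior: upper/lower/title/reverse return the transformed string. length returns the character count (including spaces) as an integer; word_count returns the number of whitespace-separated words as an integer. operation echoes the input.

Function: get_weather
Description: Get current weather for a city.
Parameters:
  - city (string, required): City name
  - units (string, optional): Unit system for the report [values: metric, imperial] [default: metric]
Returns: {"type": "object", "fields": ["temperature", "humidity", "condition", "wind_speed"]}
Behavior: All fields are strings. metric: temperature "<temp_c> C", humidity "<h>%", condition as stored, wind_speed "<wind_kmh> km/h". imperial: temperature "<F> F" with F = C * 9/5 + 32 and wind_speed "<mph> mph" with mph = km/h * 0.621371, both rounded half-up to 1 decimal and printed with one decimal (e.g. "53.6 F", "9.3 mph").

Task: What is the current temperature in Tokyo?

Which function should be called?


The task needs a function whose description is: Get current weather for a city.
get_weather


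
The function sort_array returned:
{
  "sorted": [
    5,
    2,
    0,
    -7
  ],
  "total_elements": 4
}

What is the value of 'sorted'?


[5, 2, 0, -7]


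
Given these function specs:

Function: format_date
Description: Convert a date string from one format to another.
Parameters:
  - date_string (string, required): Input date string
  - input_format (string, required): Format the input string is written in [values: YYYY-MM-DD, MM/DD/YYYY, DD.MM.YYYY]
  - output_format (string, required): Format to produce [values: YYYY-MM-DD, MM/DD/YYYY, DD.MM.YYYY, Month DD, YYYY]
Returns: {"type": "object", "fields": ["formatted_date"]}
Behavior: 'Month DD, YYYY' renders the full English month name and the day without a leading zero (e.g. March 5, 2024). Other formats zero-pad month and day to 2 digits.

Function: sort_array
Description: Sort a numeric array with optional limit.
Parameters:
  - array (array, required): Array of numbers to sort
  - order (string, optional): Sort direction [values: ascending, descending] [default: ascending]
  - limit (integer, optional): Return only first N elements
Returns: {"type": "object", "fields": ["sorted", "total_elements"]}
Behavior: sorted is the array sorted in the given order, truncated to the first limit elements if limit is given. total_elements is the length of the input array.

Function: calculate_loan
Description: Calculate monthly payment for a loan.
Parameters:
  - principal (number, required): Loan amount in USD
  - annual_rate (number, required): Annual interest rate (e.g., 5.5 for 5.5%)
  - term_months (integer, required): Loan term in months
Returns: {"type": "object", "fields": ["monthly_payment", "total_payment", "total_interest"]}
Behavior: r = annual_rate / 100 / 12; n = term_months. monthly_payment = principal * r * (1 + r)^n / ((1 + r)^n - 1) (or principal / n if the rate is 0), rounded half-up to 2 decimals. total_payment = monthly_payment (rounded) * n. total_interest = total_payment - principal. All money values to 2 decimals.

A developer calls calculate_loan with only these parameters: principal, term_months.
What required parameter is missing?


Required parameters: principal, annual_rate, term_months
Provided: principal, term_months
Missing: annual_rate
annual_rate


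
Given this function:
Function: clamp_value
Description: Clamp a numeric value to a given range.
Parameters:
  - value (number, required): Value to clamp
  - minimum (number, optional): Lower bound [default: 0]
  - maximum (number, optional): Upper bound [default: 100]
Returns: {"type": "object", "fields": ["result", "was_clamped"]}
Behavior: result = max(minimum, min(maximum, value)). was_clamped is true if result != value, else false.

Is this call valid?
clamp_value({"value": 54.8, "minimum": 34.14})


Checking all required parameters present and types match... All valid.
Valid


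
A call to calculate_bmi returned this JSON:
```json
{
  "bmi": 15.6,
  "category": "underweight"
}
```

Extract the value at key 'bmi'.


15.6


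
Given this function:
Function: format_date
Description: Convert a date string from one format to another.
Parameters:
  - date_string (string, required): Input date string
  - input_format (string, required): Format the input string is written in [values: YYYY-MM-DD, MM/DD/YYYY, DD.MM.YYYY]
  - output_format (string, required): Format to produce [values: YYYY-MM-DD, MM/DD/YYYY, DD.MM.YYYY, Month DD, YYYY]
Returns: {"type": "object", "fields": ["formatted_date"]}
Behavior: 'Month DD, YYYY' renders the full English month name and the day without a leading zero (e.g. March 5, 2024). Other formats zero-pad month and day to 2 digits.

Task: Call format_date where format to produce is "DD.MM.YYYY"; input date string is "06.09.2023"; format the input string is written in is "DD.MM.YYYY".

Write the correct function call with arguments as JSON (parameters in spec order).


Mapping each described value to its parameter name:
  'Format to produce' -> output_format = "DD.MM.YYYY"
  'Input date string' -> date_string = "06.09.2023"
  'Format the input string is written in' -> input_format = "DD.MM.YYYY"
format_date({"date_string": "06.09.2023", "input_format": "DD.MM.YYYY", "output_format": "DD.MM.YYYY"})


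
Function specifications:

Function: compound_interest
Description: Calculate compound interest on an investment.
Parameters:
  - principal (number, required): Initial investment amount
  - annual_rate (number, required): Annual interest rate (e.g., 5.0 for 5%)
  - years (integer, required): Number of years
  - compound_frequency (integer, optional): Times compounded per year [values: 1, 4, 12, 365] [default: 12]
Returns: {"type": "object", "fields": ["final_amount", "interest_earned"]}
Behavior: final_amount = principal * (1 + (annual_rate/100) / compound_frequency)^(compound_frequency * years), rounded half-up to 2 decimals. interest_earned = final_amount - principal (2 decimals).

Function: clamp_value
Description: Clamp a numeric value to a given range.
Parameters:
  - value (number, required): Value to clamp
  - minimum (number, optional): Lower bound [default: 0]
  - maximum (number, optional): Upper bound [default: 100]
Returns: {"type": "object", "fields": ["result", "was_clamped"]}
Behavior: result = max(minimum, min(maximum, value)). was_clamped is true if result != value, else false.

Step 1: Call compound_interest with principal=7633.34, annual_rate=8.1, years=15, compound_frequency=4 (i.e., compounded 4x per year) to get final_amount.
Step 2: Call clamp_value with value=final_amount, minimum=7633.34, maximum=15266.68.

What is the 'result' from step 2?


Step 1: compound_interest
  rate per period = 8.1/100/4 = 0.02025 (keep full precision); periods = 4 * 15 = 60
  (1 + 0.02025)^60 = 3.32963177
  final_amount = 7633.34 * 3.32963177 = 25416.211373 -> 25416.21
  interest_earned = 25416.21 - 7633.34 = 17782.87
  -> final_amount = 25416.21
Step 2: clamp_value(value=25416.21, minimum=7633.34, maximum=15266.68)
  result = max(7633.34, min(15266.68, 25416.21)) = max(7633.34, 15266.68) = 15266.68
  was_clamped = (15266.68 != 25416.21) = true
  -> result = 15266.68
15266.68


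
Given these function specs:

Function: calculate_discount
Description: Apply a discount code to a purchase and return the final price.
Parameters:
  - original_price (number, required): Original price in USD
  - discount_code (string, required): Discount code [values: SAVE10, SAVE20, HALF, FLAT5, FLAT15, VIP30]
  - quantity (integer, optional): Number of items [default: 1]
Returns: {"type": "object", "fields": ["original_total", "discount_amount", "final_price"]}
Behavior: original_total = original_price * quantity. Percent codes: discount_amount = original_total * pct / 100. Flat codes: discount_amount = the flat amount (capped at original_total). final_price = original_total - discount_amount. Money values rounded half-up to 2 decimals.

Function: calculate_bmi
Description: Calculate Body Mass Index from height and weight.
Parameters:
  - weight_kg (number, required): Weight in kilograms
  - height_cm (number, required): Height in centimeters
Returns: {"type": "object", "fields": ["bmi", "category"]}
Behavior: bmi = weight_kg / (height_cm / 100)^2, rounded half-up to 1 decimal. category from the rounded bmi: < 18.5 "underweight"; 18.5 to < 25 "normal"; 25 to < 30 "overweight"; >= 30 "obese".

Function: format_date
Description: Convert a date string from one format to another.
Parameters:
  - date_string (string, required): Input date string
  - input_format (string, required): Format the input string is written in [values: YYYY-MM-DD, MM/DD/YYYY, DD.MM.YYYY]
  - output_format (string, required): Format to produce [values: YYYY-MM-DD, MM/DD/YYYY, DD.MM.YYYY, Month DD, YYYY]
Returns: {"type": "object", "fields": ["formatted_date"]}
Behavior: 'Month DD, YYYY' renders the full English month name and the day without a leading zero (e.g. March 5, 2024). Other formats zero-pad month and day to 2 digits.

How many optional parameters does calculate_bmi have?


Parameters of calculate_bmi: weight_kg (required), height_cm (required)
Optional count:
0


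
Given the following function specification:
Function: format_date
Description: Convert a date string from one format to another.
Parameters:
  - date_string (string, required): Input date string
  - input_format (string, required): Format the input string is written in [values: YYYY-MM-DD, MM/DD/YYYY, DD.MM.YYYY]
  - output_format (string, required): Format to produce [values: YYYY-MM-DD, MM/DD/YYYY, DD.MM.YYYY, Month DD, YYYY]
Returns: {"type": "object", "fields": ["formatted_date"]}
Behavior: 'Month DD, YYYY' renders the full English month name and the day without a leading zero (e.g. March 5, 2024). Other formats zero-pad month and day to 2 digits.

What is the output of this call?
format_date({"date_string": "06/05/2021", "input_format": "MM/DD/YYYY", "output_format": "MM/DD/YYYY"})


Parse '06/05/2021' as MM/DD/YYYY: year=2021, month=6, day=5
Render as MM/DD/YYYY: 06/05/2021
Output:
{"formatted_date": "06/05/2021"}


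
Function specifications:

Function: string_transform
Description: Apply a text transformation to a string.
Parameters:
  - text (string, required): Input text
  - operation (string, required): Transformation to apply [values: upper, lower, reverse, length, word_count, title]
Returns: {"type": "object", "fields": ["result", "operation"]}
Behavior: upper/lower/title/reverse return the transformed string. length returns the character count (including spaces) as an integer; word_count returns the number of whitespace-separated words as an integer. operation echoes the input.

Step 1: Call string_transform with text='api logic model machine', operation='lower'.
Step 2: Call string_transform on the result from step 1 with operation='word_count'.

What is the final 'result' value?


Step 1: string_transform(text='api logic model machine', operation='lower')
  -> result = 'api logic model machine'
Step 2: string_transform(text='api logic model machine', operation='word_count')
  words: api, logic, model, machine -> 4
  -> result = 4
4


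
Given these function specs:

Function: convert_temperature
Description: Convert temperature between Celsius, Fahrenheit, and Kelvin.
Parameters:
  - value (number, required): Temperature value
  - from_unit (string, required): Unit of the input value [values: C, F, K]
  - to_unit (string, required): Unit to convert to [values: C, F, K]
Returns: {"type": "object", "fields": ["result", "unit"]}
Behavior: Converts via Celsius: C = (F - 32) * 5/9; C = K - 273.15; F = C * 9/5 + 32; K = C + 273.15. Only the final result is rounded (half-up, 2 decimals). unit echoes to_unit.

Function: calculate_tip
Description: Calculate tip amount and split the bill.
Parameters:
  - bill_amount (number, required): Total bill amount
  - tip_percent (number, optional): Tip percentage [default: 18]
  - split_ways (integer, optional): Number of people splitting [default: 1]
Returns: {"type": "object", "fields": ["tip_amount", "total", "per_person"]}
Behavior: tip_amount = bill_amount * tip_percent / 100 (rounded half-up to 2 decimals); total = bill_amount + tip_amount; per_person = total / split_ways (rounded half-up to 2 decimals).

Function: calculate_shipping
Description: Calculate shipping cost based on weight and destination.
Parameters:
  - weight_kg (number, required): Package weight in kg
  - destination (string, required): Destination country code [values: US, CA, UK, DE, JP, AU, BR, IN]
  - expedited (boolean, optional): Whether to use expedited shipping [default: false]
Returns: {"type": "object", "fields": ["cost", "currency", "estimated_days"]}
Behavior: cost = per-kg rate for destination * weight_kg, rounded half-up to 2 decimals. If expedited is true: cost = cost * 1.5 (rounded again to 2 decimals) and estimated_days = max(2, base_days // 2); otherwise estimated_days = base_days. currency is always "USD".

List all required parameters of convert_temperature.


Parameters of convert_temperature and their required/optional flag:
  value: required
  from_unit: required
  to_unit: required
from_unit, to_unit, value


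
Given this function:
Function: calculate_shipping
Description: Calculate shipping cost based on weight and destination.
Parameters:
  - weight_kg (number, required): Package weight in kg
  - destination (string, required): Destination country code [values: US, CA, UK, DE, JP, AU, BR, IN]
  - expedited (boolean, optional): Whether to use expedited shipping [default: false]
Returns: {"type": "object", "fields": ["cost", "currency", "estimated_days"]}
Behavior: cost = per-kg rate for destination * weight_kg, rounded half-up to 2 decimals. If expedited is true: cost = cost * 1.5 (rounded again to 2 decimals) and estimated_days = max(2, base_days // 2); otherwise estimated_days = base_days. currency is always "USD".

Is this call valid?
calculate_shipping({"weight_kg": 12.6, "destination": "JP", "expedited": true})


Checking all required parameters present and types match... All valid.
Valid


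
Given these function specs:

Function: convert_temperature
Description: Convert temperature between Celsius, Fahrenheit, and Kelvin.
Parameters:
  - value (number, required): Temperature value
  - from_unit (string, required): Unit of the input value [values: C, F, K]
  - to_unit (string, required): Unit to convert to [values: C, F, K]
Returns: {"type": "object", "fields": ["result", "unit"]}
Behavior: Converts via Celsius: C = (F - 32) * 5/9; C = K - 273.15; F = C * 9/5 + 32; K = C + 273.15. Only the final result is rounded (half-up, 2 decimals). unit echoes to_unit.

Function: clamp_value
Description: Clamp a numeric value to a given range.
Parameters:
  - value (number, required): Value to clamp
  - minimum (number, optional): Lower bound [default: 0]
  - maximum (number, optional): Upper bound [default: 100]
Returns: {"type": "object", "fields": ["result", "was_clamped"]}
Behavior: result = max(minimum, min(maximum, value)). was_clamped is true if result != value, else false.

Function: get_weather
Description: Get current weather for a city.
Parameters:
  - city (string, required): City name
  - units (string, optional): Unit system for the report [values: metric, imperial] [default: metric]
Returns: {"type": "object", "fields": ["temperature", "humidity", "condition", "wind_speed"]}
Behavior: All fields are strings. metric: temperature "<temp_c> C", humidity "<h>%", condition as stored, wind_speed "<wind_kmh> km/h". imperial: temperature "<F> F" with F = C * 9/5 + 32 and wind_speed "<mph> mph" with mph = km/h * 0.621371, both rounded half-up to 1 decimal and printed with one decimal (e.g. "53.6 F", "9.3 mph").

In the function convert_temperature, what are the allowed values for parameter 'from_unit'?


The convert_temperature spec declares:
  - from_unit (string, required): Unit of the input value [values: C, F, K]
Allowed values:
C, F, K


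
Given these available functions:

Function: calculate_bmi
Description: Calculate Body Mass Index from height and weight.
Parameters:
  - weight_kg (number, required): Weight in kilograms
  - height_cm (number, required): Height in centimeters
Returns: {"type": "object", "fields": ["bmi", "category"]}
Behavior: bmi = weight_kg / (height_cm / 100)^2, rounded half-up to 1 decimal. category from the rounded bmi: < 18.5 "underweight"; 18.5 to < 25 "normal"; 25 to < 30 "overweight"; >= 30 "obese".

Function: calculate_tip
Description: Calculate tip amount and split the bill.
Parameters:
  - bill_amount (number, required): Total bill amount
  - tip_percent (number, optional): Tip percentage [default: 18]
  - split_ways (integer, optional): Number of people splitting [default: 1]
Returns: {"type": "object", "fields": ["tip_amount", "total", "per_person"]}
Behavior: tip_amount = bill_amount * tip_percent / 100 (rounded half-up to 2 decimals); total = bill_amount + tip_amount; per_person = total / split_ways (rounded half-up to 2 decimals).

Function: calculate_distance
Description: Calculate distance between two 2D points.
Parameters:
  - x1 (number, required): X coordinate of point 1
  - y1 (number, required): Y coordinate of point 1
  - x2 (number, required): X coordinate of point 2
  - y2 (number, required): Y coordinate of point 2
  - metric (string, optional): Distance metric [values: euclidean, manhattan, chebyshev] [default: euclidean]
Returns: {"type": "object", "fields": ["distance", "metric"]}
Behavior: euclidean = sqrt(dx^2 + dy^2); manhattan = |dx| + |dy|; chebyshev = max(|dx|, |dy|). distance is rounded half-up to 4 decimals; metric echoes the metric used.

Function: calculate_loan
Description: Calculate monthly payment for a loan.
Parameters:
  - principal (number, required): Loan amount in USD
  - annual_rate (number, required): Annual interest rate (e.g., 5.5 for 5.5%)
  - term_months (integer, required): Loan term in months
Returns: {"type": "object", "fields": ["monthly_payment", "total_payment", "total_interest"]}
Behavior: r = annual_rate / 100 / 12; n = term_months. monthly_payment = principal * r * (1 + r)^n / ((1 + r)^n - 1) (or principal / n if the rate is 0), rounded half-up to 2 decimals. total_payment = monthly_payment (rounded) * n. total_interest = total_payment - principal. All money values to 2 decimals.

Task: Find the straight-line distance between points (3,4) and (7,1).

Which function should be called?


The task needs a function whose description is: Calculate distance between two 2D points.
calculate_distance


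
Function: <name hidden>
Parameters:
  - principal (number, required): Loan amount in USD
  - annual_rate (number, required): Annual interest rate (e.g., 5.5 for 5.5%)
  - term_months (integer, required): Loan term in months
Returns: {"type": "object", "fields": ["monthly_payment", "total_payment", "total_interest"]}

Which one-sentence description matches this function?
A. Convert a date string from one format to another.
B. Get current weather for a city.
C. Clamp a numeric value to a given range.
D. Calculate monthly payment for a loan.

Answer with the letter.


Parameters principal, annual_rate, term_months and return ["monthly_payment", "total_payment", "total_interest"] fit: Calculate monthly payment for a loan.
D


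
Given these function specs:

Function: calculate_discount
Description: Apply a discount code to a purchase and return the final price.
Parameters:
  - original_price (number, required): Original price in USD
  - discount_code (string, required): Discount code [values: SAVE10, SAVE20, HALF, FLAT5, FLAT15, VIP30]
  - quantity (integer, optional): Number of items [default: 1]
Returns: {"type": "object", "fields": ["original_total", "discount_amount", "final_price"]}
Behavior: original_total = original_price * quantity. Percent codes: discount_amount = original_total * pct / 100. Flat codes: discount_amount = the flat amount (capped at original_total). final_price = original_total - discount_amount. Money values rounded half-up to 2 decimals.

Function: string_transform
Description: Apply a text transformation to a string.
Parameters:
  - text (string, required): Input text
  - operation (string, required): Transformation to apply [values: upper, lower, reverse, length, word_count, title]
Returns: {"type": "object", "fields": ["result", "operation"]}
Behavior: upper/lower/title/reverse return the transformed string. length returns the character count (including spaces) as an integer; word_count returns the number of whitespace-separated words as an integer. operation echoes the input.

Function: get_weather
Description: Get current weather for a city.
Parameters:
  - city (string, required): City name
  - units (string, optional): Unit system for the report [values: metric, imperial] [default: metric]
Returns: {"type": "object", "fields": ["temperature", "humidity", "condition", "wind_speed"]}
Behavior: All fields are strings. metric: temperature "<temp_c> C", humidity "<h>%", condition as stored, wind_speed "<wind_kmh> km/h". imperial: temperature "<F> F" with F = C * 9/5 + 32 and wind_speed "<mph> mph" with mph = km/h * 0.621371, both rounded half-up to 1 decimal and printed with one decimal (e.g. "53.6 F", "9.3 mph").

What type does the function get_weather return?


The get_weather spec declares Returns: {"type": "object", "fields": ["temperature", "humidity", "condition", "wind_speed"]}
Type:
object


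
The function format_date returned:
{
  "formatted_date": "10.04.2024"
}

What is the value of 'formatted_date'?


10.04.2024


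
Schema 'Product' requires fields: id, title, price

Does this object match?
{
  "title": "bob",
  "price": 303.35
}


Checking required fields...
Missing: id
Invalid - missing required field 'id'


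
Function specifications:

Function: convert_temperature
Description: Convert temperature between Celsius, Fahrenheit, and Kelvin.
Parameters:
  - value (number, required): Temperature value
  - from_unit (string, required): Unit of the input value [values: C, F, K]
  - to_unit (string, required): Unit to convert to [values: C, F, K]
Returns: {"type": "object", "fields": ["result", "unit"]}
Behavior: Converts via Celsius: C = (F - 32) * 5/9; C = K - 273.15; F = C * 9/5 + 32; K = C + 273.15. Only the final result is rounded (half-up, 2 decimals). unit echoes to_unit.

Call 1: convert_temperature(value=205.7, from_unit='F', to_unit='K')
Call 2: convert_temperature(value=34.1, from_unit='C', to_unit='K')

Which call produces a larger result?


Call 1:
  To C: (205.7 - 32) * 5/9 = 96.5
  To K: 96.5 + 273.15 = 369.65
  Round to 2 decimals: 369.65
  -> 369.65 K
Call 2:
  Input already in C: 34.1
  To K: 34.1 + 273.15 = 307.25
  Round to 2 decimals: 307.25
  -> 307.25 K
Call 1 (369.65 K)


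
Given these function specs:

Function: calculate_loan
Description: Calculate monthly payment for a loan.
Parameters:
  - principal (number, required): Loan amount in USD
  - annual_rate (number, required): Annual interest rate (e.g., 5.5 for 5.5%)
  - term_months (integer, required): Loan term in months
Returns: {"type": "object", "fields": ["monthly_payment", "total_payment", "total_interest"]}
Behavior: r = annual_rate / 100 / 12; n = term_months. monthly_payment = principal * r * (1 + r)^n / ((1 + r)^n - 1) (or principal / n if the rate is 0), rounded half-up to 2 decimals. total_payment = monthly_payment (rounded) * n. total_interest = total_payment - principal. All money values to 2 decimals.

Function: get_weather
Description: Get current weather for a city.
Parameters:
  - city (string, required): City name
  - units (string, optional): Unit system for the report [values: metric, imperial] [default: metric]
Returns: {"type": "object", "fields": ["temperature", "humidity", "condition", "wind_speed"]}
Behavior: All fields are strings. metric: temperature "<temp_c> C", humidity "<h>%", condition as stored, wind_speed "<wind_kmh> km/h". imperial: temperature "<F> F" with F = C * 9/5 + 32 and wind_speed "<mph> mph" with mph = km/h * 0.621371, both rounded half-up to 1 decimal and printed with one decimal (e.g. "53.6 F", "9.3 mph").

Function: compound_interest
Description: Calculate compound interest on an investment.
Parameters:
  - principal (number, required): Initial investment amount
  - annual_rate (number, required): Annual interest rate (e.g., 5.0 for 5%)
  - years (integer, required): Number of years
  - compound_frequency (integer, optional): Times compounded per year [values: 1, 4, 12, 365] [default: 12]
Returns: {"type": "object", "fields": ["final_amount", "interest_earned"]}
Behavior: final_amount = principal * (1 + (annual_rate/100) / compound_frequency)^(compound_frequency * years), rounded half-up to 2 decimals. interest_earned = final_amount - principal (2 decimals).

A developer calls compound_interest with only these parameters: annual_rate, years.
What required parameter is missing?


Required parameters: principal, annual_rate, years
Provided: annual_rate, years
Missing: principal
principal


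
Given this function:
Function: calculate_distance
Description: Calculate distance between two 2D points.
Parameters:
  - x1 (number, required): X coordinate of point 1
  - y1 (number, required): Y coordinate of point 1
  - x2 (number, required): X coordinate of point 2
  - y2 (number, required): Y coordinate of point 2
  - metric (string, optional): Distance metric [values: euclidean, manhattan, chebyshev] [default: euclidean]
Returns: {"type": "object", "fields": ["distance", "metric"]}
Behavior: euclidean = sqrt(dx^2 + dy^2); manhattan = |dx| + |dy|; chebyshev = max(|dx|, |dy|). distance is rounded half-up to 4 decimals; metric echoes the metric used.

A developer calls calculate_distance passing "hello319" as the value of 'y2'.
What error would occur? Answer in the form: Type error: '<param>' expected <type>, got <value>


Spec: 'y2' is declared as number; "hello319" is a string.
Type error: 'y2' expected number, got "hello319"
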